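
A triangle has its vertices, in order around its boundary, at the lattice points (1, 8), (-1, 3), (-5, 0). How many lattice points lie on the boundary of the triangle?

4

The number of boundary lattice points is Σ gcd(|Δx|,|Δy|) = gcd(2,5) + gcd(4,3) + gcd(6,8) = 1+1+2 = 4.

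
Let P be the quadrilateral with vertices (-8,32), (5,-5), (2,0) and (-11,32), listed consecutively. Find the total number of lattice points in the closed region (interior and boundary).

The shoelace formula gives twice the area as |((-8)·(-5) − 5·32) + (5·0 − 2·(-5)) + (2·32 − (-11)·0) + ((-11)·32 − (-8)·32)| = 142, so the area is 71.
Along each edge there are gcd(|Δx|,|Δy|)+1 lattice points, so counting each shared vertex once the boundary has gcd(13,37) + gcd(3,5) + gcd(13,32) + gcd(3,0) = 1+1+1+3 = 6.
Pick's theorem gives I = A − B/2 + 1 = 71 − 6/2 + 1 = 69, so the closed region contains I + B = 69 + 6 = 75 lattice points.

75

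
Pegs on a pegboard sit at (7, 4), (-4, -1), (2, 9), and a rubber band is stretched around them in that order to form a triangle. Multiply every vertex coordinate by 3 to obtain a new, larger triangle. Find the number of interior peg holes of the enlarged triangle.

Using the shoelace formula, 2A = |(7·(-1) − (-4)·4) + ((-4)·9 − 2·(-1)) + (2·4 − 7·9)| = 80, so the area is 40.
The number of boundary lattice points is Σ gcd(|Δx|,|Δy|) = gcd(11,5) + gcd(6,10) + gcd(5,5) = 1+2+5 = 8.
Scaling by 3 multiplies the area by 3² = 9 (so the new area is 360) and multiplies the boundary lattice-point count by 3, giving 24.
By Pick's theorem, the interior count of the dilated polygon is 360 − 24/2 + 1 = 349.

349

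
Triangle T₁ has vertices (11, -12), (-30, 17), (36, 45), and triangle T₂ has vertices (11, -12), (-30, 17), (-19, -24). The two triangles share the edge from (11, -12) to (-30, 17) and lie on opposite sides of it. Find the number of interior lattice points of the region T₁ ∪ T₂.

2208

The union is the simple quadrilateral with vertices (11, -12), (36, 45), (-30, 17), (-19, -24) in order.
Using the shoelace formula, 2A = |(11·45 − 36·(-12)) + (36·17 − (-30)·45) + ((-30)·(-24) − (-19)·17) + ((-19)·(-12) − 11·(-24))| = 4424, so the area is 2212.
Summing gcd(|Δx|,|Δy|) over the edges gives the boundary count: gcd(25,57) + gcd(66,28) + gcd(11,41) + gcd(30,12) = 1+2+1+6 = 10.
By Pick's theorem I = A − B/2 + 1 = 2212 − 10/2 + 1 = 2208.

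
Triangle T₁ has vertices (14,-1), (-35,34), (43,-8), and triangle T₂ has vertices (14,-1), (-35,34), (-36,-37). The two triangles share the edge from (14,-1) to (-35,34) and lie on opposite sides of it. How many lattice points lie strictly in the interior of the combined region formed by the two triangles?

2089

The union is the simple quadrilateral with vertices (14,-1), (43,-8), (-35,34), (-36,-37) in order.
Using the shoelace formula, 2A = |[14·(-8) − 43·(-1)] + [43·34 − (-35)·(-8)] + [(-35)·(-37) − (-36)·34] + [(-36)·(-1) − 14·(-37)]| = 4186, so the area is 2093.
Along each edge there are gcd(|Δx|,|Δy|)+1 lattice points, so counting each shared vertex once the boundary has gcd(29,7) + gcd(78,42) + gcd(1,71) + gcd(50,36) = 1+6+1+2 = 10.
By Pick's theorem I = A − B/2 + 1 = 2093 − 10/2 + 1 = 2089.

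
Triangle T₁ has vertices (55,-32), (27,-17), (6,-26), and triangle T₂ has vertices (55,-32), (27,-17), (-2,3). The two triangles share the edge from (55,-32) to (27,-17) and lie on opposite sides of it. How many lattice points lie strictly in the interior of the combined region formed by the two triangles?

344

The union is the simple quadrilateral with vertices (55,-32), (6,-26), (27,-17), (-2,3) in order.
By the shoelace formula, twice the signed area is |(55·(-26) − 6·(-32)) + (6·(-17) − 27·(-26)) + (27·3 − (-2)·(-17)) + ((-2)·(-32) − 55·3)| = 692, so the area is 346.
The number of boundary lattice points is Σ gcd(|Δx|,|Δy|) = gcd(49,6) + gcd(21,9) + gcd(29,20) + gcd(57,35) = 1+3+1+1 = 6.
By Pick's theorem I = A − B/2 + 1 = 346 − 6/2 + 1 = 344.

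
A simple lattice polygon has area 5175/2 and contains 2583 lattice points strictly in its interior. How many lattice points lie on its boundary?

11

Pick's theorem gives A = I + B/2 − 1, so B = 2(A − I + 1) = 2(5175/2 − 2583 + 1) = 11.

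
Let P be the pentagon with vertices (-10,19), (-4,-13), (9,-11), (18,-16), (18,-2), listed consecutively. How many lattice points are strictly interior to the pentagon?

The shoelace formula gives twice the area as |[(-10)·(-13) − (-4)·19] + [(-4)·(-11) − 9·(-13)] + [9·(-16) − 18·(-11)] + [18·(-2) − 18·(-16)] + [18·19 − (-10)·(-2)]| = 995, so the area is 497.5.
The number of boundary lattice points is Σ gcd(|Δx|,|Δy|) = gcd(6,32) + gcd(13,2) + gcd(9,5) + gcd(0,14) + gcd(28,21) = 2+1+1+14+7 = 25.
By Pick's theorem A = I + B/2 − 1, so I = 497.5 − 25/2 + 1 = 486.

486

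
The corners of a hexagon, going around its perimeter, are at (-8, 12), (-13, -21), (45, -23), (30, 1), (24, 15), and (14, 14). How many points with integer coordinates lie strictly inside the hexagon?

Using the shoelace formula, 2A = |[(-8)·(-21) − (-13)·12] + [(-13)·(-23) − 45·(-21)] + [45·1 − 30·(-23)] + [30·15 − 24·1] + [24·14 − 14·15] + [14·12 − (-8)·14]| = 3135, so the area is 1567.5.
Summing gcd(|Δx|,|Δy|) over the edges gives the boundary count: gcd(5,33) + gcd(58,2) + gcd(15,24) + gcd(6,14) + gcd(10,1) + gcd(22,2) = 1+2+3+2+1+2 = 11.
By Pick's theorem A = I + B/2 − 1, so I = 1567.5 − 11/2 + 1 = 1563.

1563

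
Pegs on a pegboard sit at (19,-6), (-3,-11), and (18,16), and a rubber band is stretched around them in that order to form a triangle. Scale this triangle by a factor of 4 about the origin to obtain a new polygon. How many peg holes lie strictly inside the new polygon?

3903

By the shoelace formula, twice the signed area is |[19·(-11) − (-3)·(-6)] + [(-3)·16 − 18·(-11)] + [18·(-6) − 19·16]| = 489, so the area is 244.5.
Along each edge there are gcd(|Δx|,|Δy|)+1 lattice points, so counting each shared vertex once the boundary has gcd(22,5) + gcd(21,27) + gcd(1,22) = 1+3+1 = 5.
Scaling by 4 multiplies the area by 4² = 16 (so the new area is 3912) and multiplies the boundary lattice-point count by 4, giving 20.
By Pick's theorem, the interior count of the dilated polygon is 3912 − 20/2 + 1 = 3903.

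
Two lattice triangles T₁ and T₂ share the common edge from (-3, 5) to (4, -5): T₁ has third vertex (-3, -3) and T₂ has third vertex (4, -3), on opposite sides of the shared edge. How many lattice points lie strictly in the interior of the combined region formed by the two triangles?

The union is the simple quadrilateral with vertices (-3, 5), (-3, -3), (4, -5), (4, -3) in order.
By the shoelace formula, twice the signed area is |((-3)·(-3) − (-3)·5) + ((-3)·(-5) − 4·(-3)) + (4·(-3) − 4·(-5)) + (4·5 − (-3)·(-3))| = 70, so the area is 35.
Summing gcd(|Δx|,|Δy|) over the edges gives the boundary count: gcd(0,8) + gcd(7,2) + gcd(0,2) + gcd(7,8) = 8+1+2+1 = 12.
By Pick's theorem I = A − B/2 + 1 = 35 − 12/2 + 1 = 30.

30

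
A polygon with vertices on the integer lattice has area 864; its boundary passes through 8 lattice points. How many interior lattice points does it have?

From Pick's theorem, I = A − B/2 + 1 = 864 − 8/2 + 1 = 861.

861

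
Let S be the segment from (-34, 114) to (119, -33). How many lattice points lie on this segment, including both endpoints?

The number of lattice points on a segment between lattice points is gcd(|Δx|,|Δy|) + 1 = gcd(153,147) + 1 = 3 + 1 = 4.

4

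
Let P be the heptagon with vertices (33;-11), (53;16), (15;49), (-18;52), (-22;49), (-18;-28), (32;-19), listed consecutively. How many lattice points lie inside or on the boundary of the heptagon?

The shoelace formula gives twice the area as |[33·16 − 53·(-11)] + [53·49 − 15·16] + [15·52 − (-18)·49] + [(-18)·49 − (-22)·52] + [(-22)·(-28) − (-18)·49] + [(-18)·(-19) − 32·(-28)] + [32·(-11) − 33·(-19)]| = 8403, so the area is 4201.5.
Summing gcd(|Δx|,|Δy|) over the edges gives the boundary count: gcd(20,27) + gcd(38,33) + gcd(33,3) + gcd(4,3) + gcd(4,77) + gcd(50,9) + gcd(1,8) = 1+1+3+1+1+1+1 = 9.
Pick's theorem gives I = A − B/2 + 1 = 4201.5 − 9/2 + 1 = 4198, so the closed region contains I + B = 4198 + 9 = 4207 lattice points.

4207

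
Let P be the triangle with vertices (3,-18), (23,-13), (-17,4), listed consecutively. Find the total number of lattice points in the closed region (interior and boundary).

The shoelace formula gives twice the area as |(3·(-13) − 23·(-18)) + (23·4 − (-17)·(-13)) + ((-17)·(-18) − 3·4)| = 540, so the area is 270.
The number of boundary lattice points is Σ gcd(|Δx|,|Δy|) = gcd(20,5) + gcd(40,17) + gcd(20,22) = 5+1+2 = 8.
Pick's theorem gives I = A − B/2 + 1 = 270 − 8/2 + 1 = 267, so the closed region contains I + B = 267 + 8 = 275 lattice points.

275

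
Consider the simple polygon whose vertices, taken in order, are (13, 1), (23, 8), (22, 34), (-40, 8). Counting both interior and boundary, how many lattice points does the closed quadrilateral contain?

1043

The shoelace formula gives twice the area as |(13·8 − 23·1) + (23·34 − 22·8) + (22·8 − (-40)·34) + ((-40)·1 − 13·8)| = 2079, so the area is 2079/2.
Summing gcd(|Δx|,|Δy|) over the edges gives the boundary count: gcd(10,7) + gcd(1,26) + gcd(62,26) + gcd(53,7) = 1+1+2+1 = 5.
Pick's theorem gives I = A − B/2 + 1 = 2079/2 − 5/2 + 1 = 1038, so the closed region contains I + B = 1038 + 5 = 1043 lattice points.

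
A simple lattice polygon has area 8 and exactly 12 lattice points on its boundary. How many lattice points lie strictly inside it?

From Pick's theorem, I = A − B/2 + 1 = 8 − 12/2 + 1 = 3.

3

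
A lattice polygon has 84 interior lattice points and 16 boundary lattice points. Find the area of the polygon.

By Pick's theorem, A = I + B/2 − 1 = 84 + 16/2 − 1 = 91.

91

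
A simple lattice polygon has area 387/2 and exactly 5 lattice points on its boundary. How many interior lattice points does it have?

192

Pick's theorem A = I + B/2 − 1 rearranges to I = A − B/2 + 1 = 387/2 − 5/2 + 1 = 192.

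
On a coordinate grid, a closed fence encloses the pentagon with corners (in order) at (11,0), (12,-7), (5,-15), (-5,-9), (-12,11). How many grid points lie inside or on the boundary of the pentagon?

317

Using the shoelace formula, 2A = |[11·(-7) − 12·0] + [12·(-15) − 5·(-7)] + [5·(-9) − (-5)·(-15)] + [(-5)·11 − (-12)·(-9)] + [(-12)·0 − 11·11]| = 626, so the area is 313.
The number of boundary lattice points is Σ gcd(|Δx|,|Δy|) = gcd(1,7) + gcd(7,8) + gcd(10,6) + gcd(7,20) + gcd(23,11) = 1+1+2+1+1 = 6.
Pick's theorem gives I = A − B/2 + 1 = 313 − 6/2 + 1 = 311, so the closed region contains I + B = 311 + 6 = 317 lattice points.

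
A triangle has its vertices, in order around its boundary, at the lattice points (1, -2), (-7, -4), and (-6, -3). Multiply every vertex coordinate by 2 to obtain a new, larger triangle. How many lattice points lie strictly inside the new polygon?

9

By the shoelace formula, twice the signed area is |(1·(-4) − (-7)·(-2)) + ((-7)·(-3) − (-6)·(-4)) + ((-6)·(-2) − 1·(-3))| = 6, so the area is 3.
Along each edge there are gcd(|Δx|,|Δy|)+1 lattice points, so counting each shared vertex once the boundary has gcd(8,2) + gcd(1,1) + gcd(7,1) = 2+1+1 = 4.
Scaling by 2 multiplies the area by 2² = 4 (so the new area is 12) and multiplies the boundary lattice-point count by 2, giving 8.
By Pick's theorem, the interior count of the dilated polygon is 12 − 8/2 + 1 = 9.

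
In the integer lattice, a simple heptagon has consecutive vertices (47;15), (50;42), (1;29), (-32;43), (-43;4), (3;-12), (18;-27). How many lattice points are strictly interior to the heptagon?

3740

The shoelace formula gives twice the area as |[47·42 − 50·15] + [50·29 − 1·42] + [1·43 − (-32)·29] + [(-32)·4 − (-43)·43] + [(-43)·(-12) − 3·4] + [3·(-27) − 18·(-12)] + [18·15 − 47·(-27)]| = 7502, so the area is 3751.
The number of boundary lattice points is Σ gcd(|Δx|,|Δy|) = gcd(3,27) + gcd(49,13) + gcd(33,14) + gcd(11,39) + gcd(46,16) + gcd(15,15) + gcd(29,42) = 3+1+1+1+2+15+1 = 24.
By Pick's theorem A = I + B/2 − 1, so I = 3751 − 24/2 + 1 = 3740.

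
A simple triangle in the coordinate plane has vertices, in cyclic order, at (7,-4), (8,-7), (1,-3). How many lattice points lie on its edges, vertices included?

The number of boundary lattice points is Σ gcd(|Δx|,|Δy|) = gcd(1,3) + gcd(7,4) + gcd(6,1) = 1+1+1 = 3.

3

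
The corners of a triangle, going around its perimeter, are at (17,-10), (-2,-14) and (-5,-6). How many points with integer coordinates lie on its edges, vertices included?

4

Summing gcd(|Δx|,|Δy|) over the edges gives the boundary count: gcd(19,4) + gcd(3,8) + gcd(22,4) = 1+1+2 = 4.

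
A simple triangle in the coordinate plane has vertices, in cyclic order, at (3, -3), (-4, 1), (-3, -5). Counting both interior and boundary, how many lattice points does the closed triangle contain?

The shoelace formula gives twice the area as |(3·1 − (-4)·(-3)) + ((-4)·(-5) − (-3)·1) + ((-3)·(-3) − 3·(-5))| = 38, so the area is 19.
Summing gcd(|Δx|,|Δy|) over the edges gives the boundary count: gcd(7,4) + gcd(1,6) + gcd(6,2) = 1+1+2 = 4.
Pick's theorem gives I = A − B/2 + 1 = 19 − 4/2 + 1 = 18, so the closed region contains I + B = 18 + 4 = 22 lattice points.

22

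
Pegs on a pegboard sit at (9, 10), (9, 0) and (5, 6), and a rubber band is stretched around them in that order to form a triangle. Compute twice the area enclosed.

By the shoelace formula, twice the signed area is |(9·0 − 9·10) + (9·6 − 5·0) + (5·10 − 9·6)| = 40, so the area is 20.

40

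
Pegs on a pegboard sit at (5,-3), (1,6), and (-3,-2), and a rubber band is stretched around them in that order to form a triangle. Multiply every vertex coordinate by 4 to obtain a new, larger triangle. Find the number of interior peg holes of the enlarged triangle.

533

Using the shoelace formula, 2A = |[5·6 − 1·(-3)] + [1·(-2) − (-3)·6] + [(-3)·(-3) − 5·(-2)]| = 68, so the area is 34.
Summing gcd(|Δx|,|Δy|) over the edges gives the boundary count: gcd(4,9) + gcd(4,8) + gcd(8,1) = 1+4+1 = 6.
Scaling by 4 multiplies the area by 4² = 16 (so the new area is 544) and multiplies the boundary lattice-point count by 4, giving 24.
By Pick's theorem, the interior count of the dilated polygon is 544 − 24/2 + 1 = 533.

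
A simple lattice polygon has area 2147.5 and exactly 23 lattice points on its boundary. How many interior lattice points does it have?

Pick's theorem A = I + B/2 − 1 rearranges to I = A − B/2 + 1 = 2147.5 − 23/2 + 1 = 2137.

2137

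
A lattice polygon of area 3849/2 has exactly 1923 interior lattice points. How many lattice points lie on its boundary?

Pick's theorem gives A = I + B/2 − 1, so B = 2(A − I + 1) = 2(3849/2 − 1923 + 1) = 5.

5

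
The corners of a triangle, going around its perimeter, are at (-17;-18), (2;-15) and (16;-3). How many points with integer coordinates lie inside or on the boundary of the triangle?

Using the shoelace formula, 2A = |((-17)·(-15) − 2·(-18)) + (2·(-3) − 16·(-15)) + (16·(-18) − (-17)·(-3))| = 186, so the area is 93.
Along each edge there are gcd(|Δx|,|Δy|)+1 lattice points, so counting each shared vertex once the boundary has gcd(19,3) + gcd(14,12) + gcd(33,15) = 1+2+3 = 6.
Pick's theorem gives I = A − B/2 + 1 = 93 − 6/2 + 1 = 91, so the closed region contains I + B = 91 + 6 = 97 lattice points.

97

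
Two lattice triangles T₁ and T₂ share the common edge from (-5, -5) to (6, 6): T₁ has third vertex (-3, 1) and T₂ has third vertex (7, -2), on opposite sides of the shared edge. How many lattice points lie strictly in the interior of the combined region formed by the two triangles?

The union is the simple quadrilateral with vertices (-5, -5), (-3, 1), (6, 6), (7, -2) in order.
By the shoelace formula, twice the signed area is |[(-5)·1 − (-3)·(-5)] + [(-3)·6 − 6·1] + [6·(-2) − 7·6] + [7·(-5) − (-5)·(-2)]| = 143, so the area is 143/2.
Along each edge there are gcd(|Δx|,|Δy|)+1 lattice points, so counting each shared vertex once the boundary has gcd(2,6) + gcd(9,5) + gcd(1,8) + gcd(12,3) = 2+1+1+3 = 7.
By Pick's theorem I = A − B/2 + 1 = 143/2 − 7/2 + 1 = 69.

69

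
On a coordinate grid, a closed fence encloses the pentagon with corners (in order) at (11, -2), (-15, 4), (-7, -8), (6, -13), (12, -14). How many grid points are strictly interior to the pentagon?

Using the shoelace formula, 2A = |(11·4 − (-15)·(-2)) + ((-15)·(-8) − (-7)·4) + ((-7)·(-13) − 6·(-8)) + (6·(-14) − 12·(-13)) + (12·(-2) − 11·(-14))| = 503, so the area is 251.5.
Summing gcd(|Δx|,|Δy|) over the edges gives the boundary count: gcd(26,6) + gcd(8,12) + gcd(13,5) + gcd(6,1) + gcd(1,12) = 2+4+1+1+1 = 9.
Pick's theorem gives I = A − B/2 + 1 = 251.5 − 9/2 + 1 = 248.

248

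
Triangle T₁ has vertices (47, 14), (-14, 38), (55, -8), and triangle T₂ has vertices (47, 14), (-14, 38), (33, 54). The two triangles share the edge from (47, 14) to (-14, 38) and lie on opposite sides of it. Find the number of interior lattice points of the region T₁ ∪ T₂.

The union is the simple quadrilateral with vertices (47, 14), (55, -8), (-14, 38), (33, 54) in order.
By the shoelace formula, twice the signed area is |(47·(-8) − 55·14) + (55·38 − (-14)·(-8)) + ((-14)·54 − 33·38) + (33·14 − 47·54)| = 3254, so the area is 1627.
Along each edge there are gcd(|Δx|,|Δy|)+1 lattice points, so counting each shared vertex once the boundary has gcd(8,22) + gcd(69,46) + gcd(47,16) + gcd(14,40) = 2+23+1+2 = 28.
By Pick's theorem I = A − B/2 + 1 = 1627 − 28/2 + 1 = 1614.

1614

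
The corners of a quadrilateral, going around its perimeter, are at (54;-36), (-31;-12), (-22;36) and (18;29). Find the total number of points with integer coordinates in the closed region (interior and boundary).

Using the shoelace formula, 2A = |[54·(-12) − (-31)·(-36)] + [(-31)·36 − (-22)·(-12)] + [(-22)·29 − 18·36] + [18·(-36) − 54·29]| = 6644, so the area is 3322.
The number of boundary lattice points is Σ gcd(|Δx|,|Δy|) = gcd(85,24) + gcd(9,48) + gcd(40,7) + gcd(36,65) = 1+3+1+1 = 6.
Pick's theorem gives I = A − B/2 + 1 = 3322 − 6/2 + 1 = 3320, so the closed region contains I + B = 3320 + 6 = 3326 lattice points.

3326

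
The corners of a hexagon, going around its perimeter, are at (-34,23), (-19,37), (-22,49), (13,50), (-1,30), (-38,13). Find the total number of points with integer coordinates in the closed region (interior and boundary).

The shoelace formula gives twice the area as |((-34)·37 − (-19)·23) + ((-19)·49 − (-22)·37) + ((-22)·50 − 13·49) + (13·30 − (-1)·50) + ((-1)·13 − (-38)·30) + ((-38)·23 − (-34)·13)| = 1540, so the area is 770.
Summing gcd(|Δx|,|Δy|) over the edges gives the boundary count: gcd(15,14) + gcd(3,12) + gcd(35,1) + gcd(14,20) + gcd(37,17) + gcd(4,10) = 1+3+1+2+1+2 = 10.
Pick's theorem gives I = A − B/2 + 1 = 770 − 10/2 + 1 = 766, so the closed region contains I + B = 766 + 10 = 776 lattice points.

776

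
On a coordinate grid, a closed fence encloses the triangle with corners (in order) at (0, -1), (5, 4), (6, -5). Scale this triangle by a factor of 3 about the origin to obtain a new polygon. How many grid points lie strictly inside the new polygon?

214

The shoelace formula gives twice the area as |[0·4 − 5·(-1)] + [5·(-5) − 6·4] + [6·(-1) − 0·(-5)]| = 50, so the area is 25.
Along each edge there are gcd(|Δx|,|Δy|)+1 lattice points, so counting each shared vertex once the boundary has gcd(5,5) + gcd(1,9) + gcd(6,4) = 5+1+2 = 8.
Scaling by 3 multiplies the area by 3² = 9 (so the new area is 225) and multiplies the boundary lattice-point count by 3, giving 24.
By Pick's theorem, the interior count of the dilated polygon is 225 − 24/2 + 1 = 214.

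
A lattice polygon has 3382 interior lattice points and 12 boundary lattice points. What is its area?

3387

Pick's theorem states A = I + B/2 − 1, so A = 3382 + 12/2 − 1 = 3387.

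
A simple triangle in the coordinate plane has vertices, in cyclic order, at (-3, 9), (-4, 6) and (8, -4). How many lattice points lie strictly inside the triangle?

22

Using the shoelace formula, 2A = |[(-3)·6 − (-4)·9] + [(-4)·(-4) − 8·6] + [8·9 − (-3)·(-4)]| = 46, so the area is 23.
Along each edge there are gcd(|Δx|,|Δy|)+1 lattice points, so counting each shared vertex once the boundary has gcd(1,3) + gcd(12,10) + gcd(11,13) = 1+2+1 = 4.
Pick's theorem gives I = A − B/2 + 1 = 23 − 4/2 + 1 = 22.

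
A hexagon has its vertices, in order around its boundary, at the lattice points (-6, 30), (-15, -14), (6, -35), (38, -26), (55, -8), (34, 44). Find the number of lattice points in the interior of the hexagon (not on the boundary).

3697

The shoelace formula gives twice the area as |((-6)·(-14) − (-15)·30) + ((-15)·(-35) − 6·(-14)) + (6·(-26) − 38·(-35)) + (38·(-8) − 55·(-26)) + (55·44 − 34·(-8)) + (34·30 − (-6)·44)| = 7419, so the area is 3709.5.
Along each edge there are gcd(|Δx|,|Δy|)+1 lattice points, so counting each shared vertex once the boundary has gcd(9,44) + gcd(21,21) + gcd(32,9) + gcd(17,18) + gcd(21,52) + gcd(40,14) = 1+21+1+1+1+2 = 27.
By Pick's theorem A = I + B/2 − 1, so I = 3709.5 − 27/2 + 1 = 3697.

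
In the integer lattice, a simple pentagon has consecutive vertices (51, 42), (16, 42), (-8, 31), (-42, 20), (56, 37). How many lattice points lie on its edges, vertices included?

Along each edge there are gcd(|Δx|,|Δy|)+1 lattice points, so counting each shared vertex once the boundary has gcd(35,0) + gcd(24,11) + gcd(34,11) + gcd(98,17) + gcd(5,5) = 35+1+1+1+5 = 43.

43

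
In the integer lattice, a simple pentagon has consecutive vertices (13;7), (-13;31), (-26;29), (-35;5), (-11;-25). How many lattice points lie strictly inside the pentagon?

1484

Using the shoelace formula, 2A = |[13·31 − (-13)·7] + [(-13)·29 − (-26)·31] + [(-26)·5 − (-35)·29] + [(-35)·(-25) − (-11)·5] + [(-11)·7 − 13·(-25)]| = 2986, so the area is 1493.
Along each edge there are gcd(|Δx|,|Δy|)+1 lattice points, so counting each shared vertex once the boundary has gcd(26,24) + gcd(13,2) + gcd(9,24) + gcd(24,30) + gcd(24,32) = 2+1+3+6+8 = 20.
Pick's theorem gives I = A − B/2 + 1 = 1493 − 20/2 + 1 = 1484.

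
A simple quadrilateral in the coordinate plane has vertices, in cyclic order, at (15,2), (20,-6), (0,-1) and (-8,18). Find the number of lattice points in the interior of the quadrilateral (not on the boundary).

219

Using the shoelace formula, 2A = |(15·(-6) − 20·2) + (20·(-1) − 0·(-6)) + (0·18 − (-8)·(-1)) + ((-8)·2 − 15·18)| = 444, so the area is 222.
Summing gcd(|Δx|,|Δy|) over the edges gives the boundary count: gcd(5,8) + gcd(20,5) + gcd(8,19) + gcd(23,16) = 1+5+1+1 = 8.
By Pick's theorem A = I + B/2 − 1, so I = 222 − 8/2 + 1 = 219.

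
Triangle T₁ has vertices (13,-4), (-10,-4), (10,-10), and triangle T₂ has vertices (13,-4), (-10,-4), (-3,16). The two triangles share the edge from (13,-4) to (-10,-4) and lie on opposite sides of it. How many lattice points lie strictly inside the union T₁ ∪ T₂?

295

The union is the simple quadrilateral with vertices (13,-4), (10,-10), (-10,-4), (-3,16) in order.
Using the shoelace formula, 2A = |(13·(-10) − 10·(-4)) + (10·(-4) − (-10)·(-10)) + ((-10)·16 − (-3)·(-4)) + ((-3)·(-4) − 13·16)| = 598, so the area is 299.
The number of boundary lattice points is Σ gcd(|Δx|,|Δy|) = gcd(3,6) + gcd(20,6) + gcd(7,20) + gcd(16,20) = 3+2+1+4 = 10.
By Pick's theorem I = A − B/2 + 1 = 299 − 10/2 + 1 = 295.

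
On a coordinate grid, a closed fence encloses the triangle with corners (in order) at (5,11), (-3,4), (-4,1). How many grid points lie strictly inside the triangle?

By the shoelace formula, twice the signed area is |(5·4 − (-3)·11) + ((-3)·1 − (-4)·4) + ((-4)·11 − 5·1)| = 17, so the area is 17/2.
Along each edge there are gcd(|Δx|,|Δy|)+1 lattice points, so counting each shared vertex once the boundary has gcd(8,7) + gcd(1,3) + gcd(9,10) = 1+1+1 = 3.
Pick's theorem gives I = A − B/2 + 1 = 17/2 − 3/2 + 1 = 8.

8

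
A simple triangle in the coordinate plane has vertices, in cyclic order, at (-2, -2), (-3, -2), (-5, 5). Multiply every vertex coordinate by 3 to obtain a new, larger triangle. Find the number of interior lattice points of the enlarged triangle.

By the shoelace formula, twice the signed area is |((-2)·(-2) − (-3)·(-2)) + ((-3)·5 − (-5)·(-2)) + ((-5)·(-2) − (-2)·5)| = 7, so the area is 7/2.
Summing gcd(|Δx|,|Δy|) over the edges gives the boundary count: gcd(1,0) + gcd(2,7) + gcd(3,7) = 1+1+1 = 3.
Scaling by 3 multiplies the area by 3² = 9 (so the new area is 63/2) and multiplies the boundary lattice-point count by 3, giving 9.
By Pick's theorem, the interior count of the dilated polygon is 63/2 − 9/2 + 1 = 28.

28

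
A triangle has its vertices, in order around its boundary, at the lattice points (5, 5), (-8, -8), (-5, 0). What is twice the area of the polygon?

By the shoelace formula, twice the signed area is |[5·(-8) − (-8)·5] + [(-8)·0 − (-5)·(-8)] + [(-5)·5 − 5·0]| = 65, so the area is 65/2.

65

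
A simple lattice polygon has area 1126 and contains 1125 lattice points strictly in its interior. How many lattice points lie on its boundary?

4

Pick's theorem gives A = I + B/2 − 1, so B = 2(A − I + 1) = 2(1126 − 1125 + 1) = 4.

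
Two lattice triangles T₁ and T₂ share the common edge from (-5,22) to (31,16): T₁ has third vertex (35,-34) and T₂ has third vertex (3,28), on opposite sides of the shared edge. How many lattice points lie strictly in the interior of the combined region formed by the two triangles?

The union is the simple quadrilateral with vertices (-5,22), (35,-34), (31,16), (3,28) in order.
Using the shoelace formula, 2A = |[(-5)·(-34) − 35·22] + [35·16 − 31·(-34)] + [31·28 − 3·16] + [3·22 − (-5)·28]| = 2040, so the area is 1020.
Along each edge there are gcd(|Δx|,|Δy|)+1 lattice points, so counting each shared vertex once the boundary has gcd(40,56) + gcd(4,50) + gcd(28,12) + gcd(8,6) = 8+2+4+2 = 16.
By Pick's theorem I = A − B/2 + 1 = 1020 − 16/2 + 1 = 1013.

1013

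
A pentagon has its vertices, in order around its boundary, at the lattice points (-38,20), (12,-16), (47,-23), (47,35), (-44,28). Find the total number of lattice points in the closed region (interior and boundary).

By the shoelace formula, twice the signed area is |((-38)·(-16) − 12·20) + (12·(-23) − 47·(-16)) + (47·35 − 47·(-23)) + (47·28 − (-44)·35) + ((-44)·20 − (-38)·28)| = 6610, so the area is 3305.
The number of boundary lattice points is Σ gcd(|Δx|,|Δy|) = gcd(50,36) + gcd(35,7) + gcd(0,58) + gcd(91,7) + gcd(6,8) = 2+7+58+7+2 = 76.
Pick's theorem gives I = A − B/2 + 1 = 3305 − 76/2 + 1 = 3268, so the closed region contains I + B = 3268 + 76 = 3344 lattice points.

3344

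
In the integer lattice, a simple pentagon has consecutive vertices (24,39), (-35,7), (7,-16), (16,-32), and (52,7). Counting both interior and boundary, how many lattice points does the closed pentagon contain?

2862

Using the shoelace formula, 2A = |[24·7 − (-35)·39] + [(-35)·(-16) − 7·7] + [7·(-32) − 16·(-16)] + [16·7 − 52·(-32)] + [52·39 − 24·7]| = 5712, so the area is 2856.
The number of boundary lattice points is Σ gcd(|Δx|,|Δy|) = gcd(59,32) + gcd(42,23) + gcd(9,16) + gcd(36,39) + gcd(28,32) = 1+1+1+3+4 = 10.
Pick's theorem gives I = A − B/2 + 1 = 2856 − 10/2 + 1 = 2852, so the closed region contains I + B = 2852 + 10 = 2862 lattice points.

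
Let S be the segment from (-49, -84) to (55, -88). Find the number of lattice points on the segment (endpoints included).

5

The number of lattice points on a segment between lattice points is gcd(|Δx|,|Δy|) + 1 = gcd(104,4) + 1 = 4 + 1 = 5.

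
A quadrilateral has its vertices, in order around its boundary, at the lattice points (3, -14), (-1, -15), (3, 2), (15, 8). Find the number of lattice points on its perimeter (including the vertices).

10

The number of boundary lattice points is Σ gcd(|Δx|,|Δy|) = gcd(4,1) + gcd(4,17) + gcd(12,6) + gcd(12,22) = 1+1+6+2 = 10.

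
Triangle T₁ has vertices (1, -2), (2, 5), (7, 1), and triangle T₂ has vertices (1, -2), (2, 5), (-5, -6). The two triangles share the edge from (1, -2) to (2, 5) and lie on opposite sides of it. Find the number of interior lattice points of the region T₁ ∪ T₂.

The union is the simple quadrilateral with vertices (1, -2), (7, 1), (2, 5), (-5, -6) in order.
The shoelace formula gives twice the area as |[1·1 − 7·(-2)] + [7·5 − 2·1] + [2·(-6) − (-5)·5] + [(-5)·(-2) − 1·(-6)]| = 77, so the area is 38.5.
Along each edge there are gcd(|Δx|,|Δy|)+1 lattice points, so counting each shared vertex once the boundary has gcd(6,3) + gcd(5,4) + gcd(7,11) + gcd(6,4) = 3+1+1+2 = 7.
By Pick's theorem I = A − B/2 + 1 = 38.5 − 7/2 + 1 = 36.

36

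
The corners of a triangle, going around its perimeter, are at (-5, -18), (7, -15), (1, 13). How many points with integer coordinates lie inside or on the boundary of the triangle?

The shoelace formula gives twice the area as |((-5)·(-15) − 7·(-18)) + (7·13 − 1·(-15)) + (1·(-18) − (-5)·13)| = 354, so the area is 177.
The number of boundary lattice points is Σ gcd(|Δx|,|Δy|) = gcd(12,3) + gcd(6,28) + gcd(6,31) = 3+2+1 = 6.
Pick's theorem gives I = A − B/2 + 1 = 177 − 6/2 + 1 = 175, so the closed region contains I + B = 175 + 6 = 181 lattice points.

181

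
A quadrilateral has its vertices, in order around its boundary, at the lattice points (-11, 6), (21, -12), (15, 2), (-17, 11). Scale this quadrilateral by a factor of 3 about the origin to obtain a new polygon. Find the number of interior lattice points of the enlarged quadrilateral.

1999

The shoelace formula gives twice the area as |((-11)·(-12) − 21·6) + (21·2 − 15·(-12)) + (15·11 − (-17)·2) + ((-17)·6 − (-11)·11)| = 446, so the area is 223.
Summing gcd(|Δx|,|Δy|) over the edges gives the boundary count: gcd(32,18) + gcd(6,14) + gcd(32,9) + gcd(6,5) = 2+2+1+1 = 6.
Scaling by 3 multiplies the area by 3² = 9 (so the new area is 2007) and multiplies the boundary lattice-point count by 3, giving 18.
By Pick's theorem, the interior count of the dilated polygon is 2007 − 18/2 + 1 = 1999.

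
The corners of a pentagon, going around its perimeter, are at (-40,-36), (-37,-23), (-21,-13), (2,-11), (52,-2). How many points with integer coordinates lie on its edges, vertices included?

Along each edge there are gcd(|Δx|,|Δy|)+1 lattice points, so counting each shared vertex once the boundary has gcd(3,13) + gcd(16,10) + gcd(23,2) + gcd(50,9) + gcd(92,34) = 1+2+1+1+2 = 7.

7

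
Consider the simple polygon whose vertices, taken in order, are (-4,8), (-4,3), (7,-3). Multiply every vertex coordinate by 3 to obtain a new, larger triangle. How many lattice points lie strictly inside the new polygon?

223

The shoelace formula gives twice the area as |((-4)·3 − (-4)·8) + ((-4)·(-3) − 7·3) + (7·8 − (-4)·(-3))| = 55, so the area is 55/2.
The number of boundary lattice points is Σ gcd(|Δx|,|Δy|) = gcd(0,5) + gcd(11,6) + gcd(11,11) = 5+1+11 = 17.
Scaling by 3 multiplies the area by 3² = 9 (so the new area is 247.5) and multiplies the boundary lattice-point count by 3, giving 51.
By Pick's theorem, the interior count of the dilated polygon is 247.5 − 51/2 + 1 = 223.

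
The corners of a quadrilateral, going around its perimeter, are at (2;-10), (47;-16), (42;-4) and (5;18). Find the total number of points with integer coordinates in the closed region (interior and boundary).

810

By the shoelace formula, twice the signed area is |(2·(-16) − 47·(-10)) + (47·(-4) − 42·(-16)) + (42·18 − 5·(-4)) + (5·(-10) − 2·18)| = 1612, so the area is 806.
Summing gcd(|Δx|,|Δy|) over the edges gives the boundary count: gcd(45,6) + gcd(5,12) + gcd(37,22) + gcd(3,28) = 3+1+1+1 = 6.
Pick's theorem gives I = A − B/2 + 1 = 806 − 6/2 + 1 = 804, so the closed region contains I + B = 804 + 6 = 810 lattice points.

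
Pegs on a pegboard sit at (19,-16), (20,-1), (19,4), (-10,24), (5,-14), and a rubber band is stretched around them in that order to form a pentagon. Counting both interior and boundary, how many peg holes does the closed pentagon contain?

Using the shoelace formula, 2A = |[19·(-1) − 20·(-16)] + [20·4 − 19·(-1)] + [19·24 − (-10)·4] + [(-10)·(-14) − 5·24] + [5·(-16) − 19·(-14)]| = 1102, so the area is 551.
Along each edge there are gcd(|Δx|,|Δy|)+1 lattice points, so counting each shared vertex once the boundary has gcd(1,15) + gcd(1,5) + gcd(29,20) + gcd(15,38) + gcd(14,2) = 1+1+1+1+2 = 6.
Pick's theorem gives I = A − B/2 + 1 = 551 − 6/2 + 1 = 549, so the closed region contains I + B = 549 + 6 = 555 lattice points.

555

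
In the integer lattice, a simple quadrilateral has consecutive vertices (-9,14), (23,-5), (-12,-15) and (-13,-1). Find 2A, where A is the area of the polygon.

1056

By the shoelace formula, twice the signed area is |((-9)·(-5) − 23·14) + (23·(-15) − (-12)·(-5)) + ((-12)·(-1) − (-13)·(-15)) + ((-13)·14 − (-9)·(-1))| = 1056, so the area is 528.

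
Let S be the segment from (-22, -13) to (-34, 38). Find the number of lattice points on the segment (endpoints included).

The number of lattice points on a segment between lattice points is gcd(|Δx|,|Δy|) + 1 = gcd(12,51) + 1 = 3 + 1 = 4.

4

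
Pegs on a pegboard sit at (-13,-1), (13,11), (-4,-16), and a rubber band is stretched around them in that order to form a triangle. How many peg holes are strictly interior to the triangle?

By the shoelace formula, twice the signed area is |((-13)·11 − 13·(-1)) + (13·(-16) − (-4)·11) + ((-4)·(-1) − (-13)·(-16))| = 498, so the area is 249.
The number of boundary lattice points is Σ gcd(|Δx|,|Δy|) = gcd(26,12) + gcd(17,27) + gcd(9,15) = 2+1+3 = 6.
By Pick's theorem A = I + B/2 − 1, so I = 249 − 6/2 + 1 = 247.

247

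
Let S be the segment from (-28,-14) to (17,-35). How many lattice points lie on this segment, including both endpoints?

4

The number of lattice points on a segment between lattice points is gcd(|Δx|,|Δy|) + 1 = gcd(45,21) + 1 = 3 + 1 = 4.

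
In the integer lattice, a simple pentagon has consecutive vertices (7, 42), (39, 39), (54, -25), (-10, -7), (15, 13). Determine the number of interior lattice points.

By the shoelace formula, twice the signed area is |(7·39 − 39·42) + (39·(-25) − 54·39) + (54·(-7) − (-10)·(-25)) + ((-10)·13 − 15·(-7)) + (15·42 − 7·13)| = 4560, so the area is 2280.
The number of boundary lattice points is Σ gcd(|Δx|,|Δy|) = gcd(32,3) + gcd(15,64) + gcd(64,18) + gcd(25,20) + gcd(8,29) = 1+1+2+5+1 = 10.
Pick's theorem gives I = A − B/2 + 1 = 2280 − 10/2 + 1 = 2276.

2276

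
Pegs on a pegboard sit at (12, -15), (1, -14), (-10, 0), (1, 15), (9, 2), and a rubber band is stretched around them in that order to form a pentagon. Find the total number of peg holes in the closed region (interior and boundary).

371

The shoelace formula gives twice the area as |[12·(-14) − 1·(-15)] + [1·0 − (-10)·(-14)] + [(-10)·15 − 1·0] + [1·2 − 9·15] + [9·(-15) − 12·2]| = 735, so the area is 735/2.
Along each edge there are gcd(|Δx|,|Δy|)+1 lattice points, so counting each shared vertex once the boundary has gcd(11,1) + gcd(11,14) + gcd(11,15) + gcd(8,13) + gcd(3,17) = 1+1+1+1+1 = 5.
Pick's theorem gives I = A − B/2 + 1 = 735/2 − 5/2 + 1 = 366, so the closed region contains I + B = 366 + 5 = 371 lattice points.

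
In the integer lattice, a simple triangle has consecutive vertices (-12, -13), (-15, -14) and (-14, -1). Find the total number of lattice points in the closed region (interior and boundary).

22

By the shoelace formula, twice the signed area is |[(-12)·(-14) − (-15)·(-13)] + [(-15)·(-1) − (-14)·(-14)] + [(-14)·(-13) − (-12)·(-1)]| = 38, so the area is 19.
Summing gcd(|Δx|,|Δy|) over the edges gives the boundary count: gcd(3,1) + gcd(1,13) + gcd(2,12) = 1+1+2 = 4.
Pick's theorem gives I = A − B/2 + 1 = 19 − 4/2 + 1 = 18, so the closed region contains I + B = 18 + 4 = 22 lattice points.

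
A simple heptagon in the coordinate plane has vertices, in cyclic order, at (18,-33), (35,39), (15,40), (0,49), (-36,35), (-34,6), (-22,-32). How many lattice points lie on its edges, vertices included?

11

Along each edge there are gcd(|Δx|,|Δy|)+1 lattice points, so counting each shared vertex once the boundary has gcd(17,72) + gcd(20,1) + gcd(15,9) + gcd(36,14) + gcd(2,29) + gcd(12,38) + gcd(40,1) = 1+1+3+2+1+2+1 = 11.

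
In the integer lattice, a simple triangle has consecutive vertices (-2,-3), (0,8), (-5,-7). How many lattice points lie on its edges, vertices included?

Summing gcd(|Δx|,|Δy|) over the edges gives the boundary count: gcd(2,11) + gcd(5,15) + gcd(3,4) = 1+5+1 = 7.

7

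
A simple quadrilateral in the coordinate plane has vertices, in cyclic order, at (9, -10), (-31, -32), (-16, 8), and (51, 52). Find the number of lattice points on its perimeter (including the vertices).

The number of boundary lattice points is Σ gcd(|Δx|,|Δy|) = gcd(40,22) + gcd(15,40) + gcd(67,44) + gcd(42,62) = 2+5+1+2 = 10.

10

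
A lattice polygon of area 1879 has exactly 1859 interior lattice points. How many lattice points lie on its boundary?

Pick's theorem gives A = I + B/2 − 1, so B = 2(A − I + 1) = 2(1879 − 1859 + 1) = 42.

42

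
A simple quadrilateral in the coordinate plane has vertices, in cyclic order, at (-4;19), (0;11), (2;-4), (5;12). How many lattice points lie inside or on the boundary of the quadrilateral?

65

The shoelace formula gives twice the area as |((-4)·11 − 0·19) + (0·(-4) − 2·11) + (2·12 − 5·(-4)) + (5·19 − (-4)·12)| = 121, so the area is 60.5.
Along each edge there are gcd(|Δx|,|Δy|)+1 lattice points, so counting each shared vertex once the boundary has gcd(4,8) + gcd(2,15) + gcd(3,16) + gcd(9,7) = 4+1+1+1 = 7.
Pick's theorem gives I = A − B/2 + 1 = 60.5 − 7/2 + 1 = 58, so the closed region contains I + B = 58 + 7 = 65 lattice points.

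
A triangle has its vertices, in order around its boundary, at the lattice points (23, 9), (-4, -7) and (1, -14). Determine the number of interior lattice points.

By the shoelace formula, twice the signed area is |(23·(-7) − (-4)·9) + ((-4)·(-14) − 1·(-7)) + (1·9 − 23·(-14))| = 269, so the area is 134.5.
The number of boundary lattice points is Σ gcd(|Δx|,|Δy|) = gcd(27,16) + gcd(5,7) + gcd(22,23) = 1+1+1 = 3.
By Pick's theorem A = I + B/2 − 1, so I = 134.5 − 3/2 + 1 = 134.

134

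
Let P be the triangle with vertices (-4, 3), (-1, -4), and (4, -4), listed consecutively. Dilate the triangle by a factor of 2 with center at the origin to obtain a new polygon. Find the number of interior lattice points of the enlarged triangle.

Using the shoelace formula, 2A = |((-4)·(-4) − (-1)·3) + ((-1)·(-4) − 4·(-4)) + (4·3 − (-4)·(-4))| = 35, so the area is 35/2.
Along each edge there are gcd(|Δx|,|Δy|)+1 lattice points, so counting each shared vertex once the boundary has gcd(3,7) + gcd(5,0) + gcd(8,7) = 1+5+1 = 7.
Scaling by 2 multiplies the area by 2² = 4 (so the new area is 70) and multiplies the boundary lattice-point count by 2, giving 14.
By Pick's theorem, the interior count of the dilated polygon is 70 − 14/2 + 1 = 64.

64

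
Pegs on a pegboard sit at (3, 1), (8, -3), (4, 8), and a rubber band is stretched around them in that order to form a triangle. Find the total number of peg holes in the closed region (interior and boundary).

By the shoelace formula, twice the signed area is |(3·(-3) − 8·1) + (8·8 − 4·(-3)) + (4·1 − 3·8)| = 39, so the area is 39/2.
Along each edge there are gcd(|Δx|,|Δy|)+1 lattice points, so counting each shared vertex once the boundary has gcd(5,4) + gcd(4,11) + gcd(1,7) = 1+1+1 = 3.
Pick's theorem gives I = A − B/2 + 1 = 39/2 − 3/2 + 1 = 19, so the closed region contains I + B = 19 + 3 = 22 lattice points.

22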